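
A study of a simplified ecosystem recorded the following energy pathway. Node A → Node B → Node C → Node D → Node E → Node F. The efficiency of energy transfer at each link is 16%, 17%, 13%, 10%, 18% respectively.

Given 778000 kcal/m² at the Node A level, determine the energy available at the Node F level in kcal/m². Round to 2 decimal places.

49.52 kcal/m²

Node B: 778000 × 0.16 = 124480 kcal/m²
Node C: 124480 × 0.17 = 21161.6 kcal/m²
Node D: 21161.6 × 0.13 = 2751.008 kcal/m²
Node E: 2751.008 × 0.1 = 275.1008 kcal/m²
Node F: 275.1008 × 0.18 = 49.518144 kcal/m²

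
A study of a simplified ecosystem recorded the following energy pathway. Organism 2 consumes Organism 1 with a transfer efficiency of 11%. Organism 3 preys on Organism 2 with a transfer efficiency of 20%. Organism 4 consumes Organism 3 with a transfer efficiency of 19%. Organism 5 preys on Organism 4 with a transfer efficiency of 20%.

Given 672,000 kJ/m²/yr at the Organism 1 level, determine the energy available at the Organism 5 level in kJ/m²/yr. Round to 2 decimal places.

Organism 2: 672000 × 0.11 = 73920 kJ/m²/yr
Organism 3: 73920 × 0.2 = 14784 kJ/m²/yr
Organism 4: 14784 × 0.19 = 2808.96 kJ/m²/yr
Organism 5: 2808.96 × 0.2 = 561.792 kJ/m²/yr

561.79 kJ/m²/yr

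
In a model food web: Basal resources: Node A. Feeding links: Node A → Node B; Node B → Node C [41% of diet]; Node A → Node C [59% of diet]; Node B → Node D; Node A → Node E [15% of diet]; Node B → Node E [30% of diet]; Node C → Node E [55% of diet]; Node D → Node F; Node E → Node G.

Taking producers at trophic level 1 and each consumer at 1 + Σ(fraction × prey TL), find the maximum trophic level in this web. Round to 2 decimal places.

Node B: 1 + 1 = 2
Node C: 1 + (0.41×2 + 0.59×1) = 2.41
Node D: 1 + 2 = 3
Node E: 1 + (0.15×1 + 0.3×2 + 0.55×2.41) = 3.0755
Node F: 1 + 3 = 4
Node G: 1 + 3.0755 = 4.0755

4.08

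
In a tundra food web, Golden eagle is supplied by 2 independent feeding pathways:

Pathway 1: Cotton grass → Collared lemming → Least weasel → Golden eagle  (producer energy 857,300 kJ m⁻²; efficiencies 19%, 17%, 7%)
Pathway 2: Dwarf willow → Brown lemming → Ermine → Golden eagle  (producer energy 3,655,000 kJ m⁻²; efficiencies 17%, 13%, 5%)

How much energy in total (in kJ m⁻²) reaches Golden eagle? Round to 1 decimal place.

5977.1 kJ m⁻²

Pathway 1: 857300 × 0.19 × 0.17 × 0.07 = 1938.3553 kJ m⁻²
Pathway 2: 3655000 × 0.17 × 0.13 × 0.05 = 4038.775 kJ m⁻²
Total at Golden eagle: 1938.3553 + 4038.775 = 5977.1303 kJ m⁻²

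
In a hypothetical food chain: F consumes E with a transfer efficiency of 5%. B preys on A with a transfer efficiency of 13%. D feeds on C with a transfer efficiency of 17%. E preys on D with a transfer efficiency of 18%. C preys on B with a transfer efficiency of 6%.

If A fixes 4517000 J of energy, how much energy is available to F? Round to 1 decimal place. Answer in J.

53.9 J

B: 4517000 × 0.13 = 587210 J
C: 587210 × 0.06 = 35232.6 J
D: 35232.6 × 0.17 = 5989.542 J
E: 5989.542 × 0.18 = 1078.11756 J
F: 1078.11756 × 0.05 = 53.905878 J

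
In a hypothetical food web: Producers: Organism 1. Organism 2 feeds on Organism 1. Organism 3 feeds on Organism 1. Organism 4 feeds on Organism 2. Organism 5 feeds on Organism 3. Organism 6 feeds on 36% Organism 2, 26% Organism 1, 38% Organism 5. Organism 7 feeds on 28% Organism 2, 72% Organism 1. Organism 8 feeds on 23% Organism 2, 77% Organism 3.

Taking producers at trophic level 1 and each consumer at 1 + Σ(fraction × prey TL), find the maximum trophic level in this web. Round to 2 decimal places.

3.12

Organism 2: 1 + 1 = 2
Organism 3: 1 + 1 = 2
Organism 4: 1 + 2 = 3
Organism 5: 1 + 2 = 3
Organism 6: 1 + (0.36×2 + 0.26×1 + 0.38×3) = 3.12
Organism 7: 1 + (0.28×2 + 0.72×1) = 2.28
Organism 8: 1 + (0.23×2 + 0.77×2) = 3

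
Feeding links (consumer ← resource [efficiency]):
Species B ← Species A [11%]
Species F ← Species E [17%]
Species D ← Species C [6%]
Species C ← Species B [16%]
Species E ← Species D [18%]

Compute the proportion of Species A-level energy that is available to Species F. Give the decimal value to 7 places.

Product of link efficiencies: 0.11 × 0.16 × 0.06 × 0.18 × 0.17 = 0.0000323136

0.0000323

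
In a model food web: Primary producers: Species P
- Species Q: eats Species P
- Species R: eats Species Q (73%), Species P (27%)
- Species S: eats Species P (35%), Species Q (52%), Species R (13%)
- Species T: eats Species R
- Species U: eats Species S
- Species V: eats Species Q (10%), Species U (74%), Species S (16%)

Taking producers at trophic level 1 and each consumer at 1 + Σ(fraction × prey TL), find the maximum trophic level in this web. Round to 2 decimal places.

Species Q: 1 + 1 = 2
Species R: 1 + (0.73×2 + 0.27×1) = 2.73
Species S: 1 + (0.35×1 + 0.52×2 + 0.13×2.73) = 2.7449
Species T: 1 + 2.73 = 3.73
Species U: 1 + 2.7449 = 3.7449
Species V: 1 + (0.1×2 + 0.74×3.7449 + 0.16×2.7449) = 4.41041

4.41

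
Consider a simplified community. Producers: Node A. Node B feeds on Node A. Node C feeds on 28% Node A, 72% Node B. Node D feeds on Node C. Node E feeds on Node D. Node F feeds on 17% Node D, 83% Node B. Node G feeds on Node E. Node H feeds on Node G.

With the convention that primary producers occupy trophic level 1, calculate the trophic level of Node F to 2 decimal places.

3.29

Node B: 1 + 1 = 2
Node C: 1 + (0.28×1 + 0.72×2) = 2.72
Node D: 1 + 2.72 = 3.72
Node E: 1 + 3.72 = 4.72
Node F: 1 + (0.17×3.72 + 0.83×2) = 3.2924
Node G: 1 + 4.72 = 5.72
Node H: 1 + 5.72 = 6.72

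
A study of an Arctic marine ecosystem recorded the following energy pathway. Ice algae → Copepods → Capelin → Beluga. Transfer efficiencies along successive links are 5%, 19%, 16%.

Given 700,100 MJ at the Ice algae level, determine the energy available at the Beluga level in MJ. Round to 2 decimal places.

1064.15 MJ

Copepods: 700100 × 0.05 = 35005 MJ
Capelin: 35005 × 0.19 = 6650.95 MJ
Beluga: 6650.95 × 0.16 = 1064.152 MJ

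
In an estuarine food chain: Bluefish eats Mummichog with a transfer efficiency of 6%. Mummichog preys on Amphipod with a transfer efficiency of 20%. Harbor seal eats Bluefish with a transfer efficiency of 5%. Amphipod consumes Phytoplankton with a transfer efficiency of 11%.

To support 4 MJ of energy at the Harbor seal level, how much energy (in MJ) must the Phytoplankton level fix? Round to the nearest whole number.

Cumulative transfer efficiency: 0.11 × 0.2 × 0.06 × 0.05 = 0.000066
Phytoplankton energy = 4 / 0.000066 = 60606 MJ

60606 MJ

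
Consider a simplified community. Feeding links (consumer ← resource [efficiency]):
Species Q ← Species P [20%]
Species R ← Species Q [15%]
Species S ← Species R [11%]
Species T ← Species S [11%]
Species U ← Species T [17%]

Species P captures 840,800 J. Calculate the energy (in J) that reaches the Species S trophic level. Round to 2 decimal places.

2774.64 J

Species Q: 840800 × 0.2 = 168160 J
Species R: 168160 × 0.15 = 25224 J
Species S: 25224 × 0.11 = 2774.64 J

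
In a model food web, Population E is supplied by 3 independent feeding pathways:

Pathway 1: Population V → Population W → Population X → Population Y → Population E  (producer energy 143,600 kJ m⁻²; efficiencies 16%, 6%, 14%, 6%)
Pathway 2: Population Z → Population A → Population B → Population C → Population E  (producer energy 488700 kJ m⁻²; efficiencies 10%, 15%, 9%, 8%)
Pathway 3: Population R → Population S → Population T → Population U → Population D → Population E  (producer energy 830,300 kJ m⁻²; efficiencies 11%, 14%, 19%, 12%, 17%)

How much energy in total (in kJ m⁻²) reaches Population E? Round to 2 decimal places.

Pathway 1: 143600 × 0.16 × 0.06 × 0.14 × 0.06 = 11.579904 kJ m⁻²
Pathway 2: 488700 × 0.1 × 0.15 × 0.09 × 0.08 = 52.7796 kJ m⁻²
Pathway 3: 830300 × 0.11 × 0.14 × 0.19 × 0.12 × 0.17 = 49.56093912 kJ m⁻²
Total at Population E: 11.579904 + 52.7796 + 49.56093912 = 113.92044312 kJ m⁻²

113.92 kJ m⁻²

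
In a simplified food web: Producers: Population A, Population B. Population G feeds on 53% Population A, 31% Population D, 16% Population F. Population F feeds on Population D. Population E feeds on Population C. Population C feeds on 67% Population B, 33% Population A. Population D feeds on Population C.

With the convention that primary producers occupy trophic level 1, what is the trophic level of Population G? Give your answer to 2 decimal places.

Population C: 1 + (0.67×1 + 0.33×1) = 2
Population D: 1 + 2 = 3
Population E: 1 + 2 = 3
Population F: 1 + 3 = 4
Population G: 1 + (0.53×1 + 0.31×3 + 0.16×4) = 3.1

3.10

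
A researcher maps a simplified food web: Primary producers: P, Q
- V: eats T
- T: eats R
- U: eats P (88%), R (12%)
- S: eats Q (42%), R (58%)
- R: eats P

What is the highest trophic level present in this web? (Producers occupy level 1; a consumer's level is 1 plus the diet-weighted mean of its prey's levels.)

4

R: 1 + 1 = 2
S: 1 + (0.42×1 + 0.58×2) = 2.58
T: 1 + 2 = 3
U: 1 + (0.88×1 + 0.12×2) = 2.12
V: 1 + 3 = 4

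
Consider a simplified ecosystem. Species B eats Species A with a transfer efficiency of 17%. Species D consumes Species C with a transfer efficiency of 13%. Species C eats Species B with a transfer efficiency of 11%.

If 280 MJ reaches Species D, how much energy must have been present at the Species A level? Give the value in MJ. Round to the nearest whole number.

115179 MJ

Cumulative transfer efficiency: 0.17 × 0.11 × 0.13 = 0.002431
Species A energy = 280 / 0.002431 = 115179 MJ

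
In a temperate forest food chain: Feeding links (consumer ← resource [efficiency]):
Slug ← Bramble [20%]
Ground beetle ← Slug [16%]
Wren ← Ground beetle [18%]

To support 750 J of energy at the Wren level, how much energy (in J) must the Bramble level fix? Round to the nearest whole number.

Cumulative transfer efficiency: 0.2 × 0.16 × 0.18 = 0.00576
Bramble energy = 750 / 0.00576 = 130208 J

130208 J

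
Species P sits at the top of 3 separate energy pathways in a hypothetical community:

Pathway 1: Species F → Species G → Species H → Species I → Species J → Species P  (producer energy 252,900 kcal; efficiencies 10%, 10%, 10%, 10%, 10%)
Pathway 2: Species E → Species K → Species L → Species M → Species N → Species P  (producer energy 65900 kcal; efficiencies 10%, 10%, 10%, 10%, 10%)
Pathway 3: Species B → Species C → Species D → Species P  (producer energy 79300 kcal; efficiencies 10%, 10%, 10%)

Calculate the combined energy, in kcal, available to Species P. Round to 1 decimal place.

Pathway 1: 252900 × 0.1 × 0.1 × 0.1 × 0.1 × 0.1 = 2.529 kcal
Pathway 2: 65900 × 0.1 × 0.1 × 0.1 × 0.1 × 0.1 = 0.659 kcal
Pathway 3: 79300 × 0.1 × 0.1 × 0.1 = 79.3 kcal
Total at Species P: 2.529 + 0.659 + 79.3 = 82.488 kcal

82.5 kcal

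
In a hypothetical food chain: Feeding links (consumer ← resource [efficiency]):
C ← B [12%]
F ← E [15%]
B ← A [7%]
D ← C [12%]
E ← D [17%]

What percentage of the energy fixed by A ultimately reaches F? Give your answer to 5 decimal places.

0.00257%

Product of link efficiencies: 0.07 × 0.12 × 0.12 × 0.17 × 0.15 = 0.000025704
As a percentage: 0.000025704 × 100 = 0.00257%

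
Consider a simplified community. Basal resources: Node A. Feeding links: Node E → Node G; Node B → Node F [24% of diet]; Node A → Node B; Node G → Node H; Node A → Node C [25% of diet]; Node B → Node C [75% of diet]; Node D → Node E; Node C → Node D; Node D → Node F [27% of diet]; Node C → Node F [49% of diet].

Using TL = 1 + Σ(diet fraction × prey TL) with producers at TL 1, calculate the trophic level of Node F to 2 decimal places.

3.84

Node B: 1 + 1 = 2
Node C: 1 + (0.75×2 + 0.25×1) = 2.75
Node D: 1 + 2.75 = 3.75
Node E: 1 + 3.75 = 4.75
Node F: 1 + (0.27×3.75 + 0.24×2 + 0.49×2.75) = 3.84
Node G: 1 + 4.75 = 5.75
Node H: 1 + 5.75 = 6.75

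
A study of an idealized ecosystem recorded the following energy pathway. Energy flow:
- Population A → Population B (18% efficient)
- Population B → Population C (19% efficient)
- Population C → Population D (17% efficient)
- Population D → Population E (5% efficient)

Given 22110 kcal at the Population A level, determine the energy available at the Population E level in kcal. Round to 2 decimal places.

Population B: 22110 × 0.18 = 3979.8 kcal
Population C: 3979.8 × 0.19 = 756.162 kcal
Population D: 756.162 × 0.17 = 128.54754 kcal
Population E: 128.54754 × 0.05 = 6.427377 kcal

6.43 kcal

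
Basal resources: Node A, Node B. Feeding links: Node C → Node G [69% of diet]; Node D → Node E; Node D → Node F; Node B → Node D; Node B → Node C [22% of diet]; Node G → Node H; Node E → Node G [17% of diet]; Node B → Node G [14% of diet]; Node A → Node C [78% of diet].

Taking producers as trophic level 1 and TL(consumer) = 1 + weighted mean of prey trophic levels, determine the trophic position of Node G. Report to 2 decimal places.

3.03

Node C: 1 + (0.78×1 + 0.22×1) = 2
Node D: 1 + 1 = 2
Node E: 1 + 2 = 3
Node F: 1 + 2 = 3
Node G: 1 + (0.17×3 + 0.14×1 + 0.69×2) = 3.03
Node H: 1 + 3.03 = 4.03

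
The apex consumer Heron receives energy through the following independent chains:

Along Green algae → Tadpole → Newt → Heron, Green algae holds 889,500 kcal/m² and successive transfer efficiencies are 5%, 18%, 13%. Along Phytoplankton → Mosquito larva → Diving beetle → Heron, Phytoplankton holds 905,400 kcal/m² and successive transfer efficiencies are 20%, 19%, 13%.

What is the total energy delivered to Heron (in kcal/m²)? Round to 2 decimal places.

5513.39 kcal/m²

Via Green algae: 889500 × 0.05 × 0.18 × 0.13 = 1040.715 kcal/m²
Via Phytoplankton: 905400 × 0.2 × 0.19 × 0.13 = 4472.676 kcal/m²
Total at Heron: 1040.715 + 4472.676 = 5513.391 kcal/m²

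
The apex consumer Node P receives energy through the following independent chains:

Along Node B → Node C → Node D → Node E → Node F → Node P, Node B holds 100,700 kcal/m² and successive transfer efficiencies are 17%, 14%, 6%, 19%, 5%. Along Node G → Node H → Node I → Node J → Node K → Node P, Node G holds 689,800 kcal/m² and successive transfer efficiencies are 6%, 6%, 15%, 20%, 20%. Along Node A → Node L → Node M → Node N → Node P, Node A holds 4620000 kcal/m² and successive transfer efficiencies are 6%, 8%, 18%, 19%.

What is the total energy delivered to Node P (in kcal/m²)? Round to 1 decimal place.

774.7 kcal/m²

Via Node B: 100700 × 0.17 × 0.14 × 0.06 × 0.19 × 0.05 = 1.3660962 kcal/m²
Via Node G: 689800 × 0.06 × 0.06 × 0.15 × 0.2 × 0.2 = 14.89968 kcal/m²
Via Node A: 4620000 × 0.06 × 0.08 × 0.18 × 0.19 = 758.4192 kcal/m²
Total at Node P: 1.3660962 + 14.89968 + 758.4192 = 774.6849762 kcal/m²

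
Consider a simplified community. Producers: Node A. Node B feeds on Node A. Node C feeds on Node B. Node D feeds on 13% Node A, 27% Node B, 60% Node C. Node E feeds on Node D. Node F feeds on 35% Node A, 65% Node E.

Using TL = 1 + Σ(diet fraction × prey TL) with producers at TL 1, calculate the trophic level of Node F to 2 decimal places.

Node B: 1 + 1 = 2
Node C: 1 + 2 = 3
Node D: 1 + (0.13×1 + 0.27×2 + 0.6×3) = 3.47
Node E: 1 + 3.47 = 4.47
Node F: 1 + (0.35×1 + 0.65×4.47) = 4.2555

4.26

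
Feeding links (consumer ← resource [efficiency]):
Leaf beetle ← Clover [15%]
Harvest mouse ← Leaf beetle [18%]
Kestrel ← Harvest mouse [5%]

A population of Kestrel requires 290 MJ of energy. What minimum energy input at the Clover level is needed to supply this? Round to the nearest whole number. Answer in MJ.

Cumulative transfer efficiency: 0.15 × 0.18 × 0.05 = 0.00135
Clover energy = 290 / 0.00135 = 214815 MJ

214815 MJ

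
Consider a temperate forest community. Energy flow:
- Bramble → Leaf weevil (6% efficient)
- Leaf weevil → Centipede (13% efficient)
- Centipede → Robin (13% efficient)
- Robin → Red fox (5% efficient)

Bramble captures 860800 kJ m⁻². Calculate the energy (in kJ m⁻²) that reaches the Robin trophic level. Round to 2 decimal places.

872.85 kJ m⁻²

Leaf weevil: 860800 × 0.06 = 51648 kJ m⁻²
Centipede: 51648 × 0.13 = 6714.24 kJ m⁻²
Robin: 6714.24 × 0.13 = 872.8512 kJ m⁻²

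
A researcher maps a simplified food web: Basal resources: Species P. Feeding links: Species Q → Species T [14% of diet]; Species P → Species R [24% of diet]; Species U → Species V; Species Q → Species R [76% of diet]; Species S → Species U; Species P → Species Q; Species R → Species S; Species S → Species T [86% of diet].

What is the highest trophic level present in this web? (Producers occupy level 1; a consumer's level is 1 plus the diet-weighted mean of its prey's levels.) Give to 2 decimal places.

Species Q: 1 + 1 = 2
Species R: 1 + (0.24×1 + 0.76×2) = 2.76
Species S: 1 + 2.76 = 3.76
Species T: 1 + (0.86×3.76 + 0.14×2) = 4.5136
Species U: 1 + 3.76 = 4.76
Species V: 1 + 4.76 = 5.76

5.76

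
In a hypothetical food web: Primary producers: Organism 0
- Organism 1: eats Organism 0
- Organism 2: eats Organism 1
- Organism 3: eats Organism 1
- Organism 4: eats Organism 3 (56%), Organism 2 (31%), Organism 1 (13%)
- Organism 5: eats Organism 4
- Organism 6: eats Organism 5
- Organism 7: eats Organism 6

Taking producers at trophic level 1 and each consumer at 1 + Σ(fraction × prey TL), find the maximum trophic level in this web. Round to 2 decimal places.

Organism 1: 1 + 1 = 2
Organism 2: 1 + 2 = 3
Organism 3: 1 + 2 = 3
Organism 4: 1 + (0.56×3 + 0.31×3 + 0.13×2) = 3.87
Organism 5: 1 + 3.87 = 4.87
Organism 6: 1 + 4.87 = 5.87
Organism 7: 1 + 5.87 = 6.87

6.87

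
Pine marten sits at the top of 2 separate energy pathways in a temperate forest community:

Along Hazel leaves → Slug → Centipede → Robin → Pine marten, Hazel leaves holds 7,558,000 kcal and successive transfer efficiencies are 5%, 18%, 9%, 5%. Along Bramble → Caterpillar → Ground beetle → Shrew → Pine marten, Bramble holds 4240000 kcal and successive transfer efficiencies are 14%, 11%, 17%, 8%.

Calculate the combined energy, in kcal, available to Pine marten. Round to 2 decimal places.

1194.12 kcal

Via Hazel leaves: 7558000 × 0.05 × 0.18 × 0.09 × 0.05 = 306.099 kcal
Via Bramble: 4240000 × 0.14 × 0.11 × 0.17 × 0.08 = 888.0256 kcal
Total at Pine marten: 306.099 + 888.0256 = 1194.1246 kcal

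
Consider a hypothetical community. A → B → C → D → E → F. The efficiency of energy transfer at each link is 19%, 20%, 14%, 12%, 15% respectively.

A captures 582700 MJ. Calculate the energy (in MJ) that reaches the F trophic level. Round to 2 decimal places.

B: 582700 × 0.19 = 110713 MJ
C: 110713 × 0.2 = 22142.6 MJ
D: 22142.6 × 0.14 = 3099.964 MJ
E: 3099.964 × 0.12 = 371.99568 MJ
F: 371.99568 × 0.15 = 55.799352 MJ

55.80 MJ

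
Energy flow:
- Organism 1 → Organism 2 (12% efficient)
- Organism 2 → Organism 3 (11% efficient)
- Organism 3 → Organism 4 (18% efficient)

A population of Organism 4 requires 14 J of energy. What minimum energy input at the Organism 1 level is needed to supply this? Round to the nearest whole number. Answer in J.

Cumulative transfer efficiency: 0.12 × 0.11 × 0.18 = 0.002376
Organism 1 energy = 14 / 0.002376 = 5892 J

5892 J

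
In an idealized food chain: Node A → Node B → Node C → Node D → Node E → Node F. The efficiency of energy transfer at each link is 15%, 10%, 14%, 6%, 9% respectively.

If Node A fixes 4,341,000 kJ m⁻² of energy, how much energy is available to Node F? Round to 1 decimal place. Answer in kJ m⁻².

49.2 kJ m⁻²

Node B: 4341000 × 0.15 = 651150 kJ m⁻²
Node C: 651150 × 0.1 = 65115 kJ m⁻²
Node D: 65115 × 0.14 = 9116.1 kJ m⁻²
Node E: 9116.1 × 0.06 = 546.966 kJ m⁻²
Node F: 546.966 × 0.09 = 49.22694 kJ m⁻²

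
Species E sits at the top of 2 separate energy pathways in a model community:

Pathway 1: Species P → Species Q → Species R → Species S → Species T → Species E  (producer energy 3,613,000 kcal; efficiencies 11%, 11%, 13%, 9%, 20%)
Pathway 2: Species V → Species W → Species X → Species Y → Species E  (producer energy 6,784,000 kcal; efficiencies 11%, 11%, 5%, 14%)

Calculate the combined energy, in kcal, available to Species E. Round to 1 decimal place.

Pathway 1: 3613000 × 0.11 × 0.11 × 0.13 × 0.09 × 0.2 = 102.298482 kcal
Pathway 2: 6784000 × 0.11 × 0.11 × 0.05 × 0.14 = 574.6048 kcal
Total at Species E: 102.298482 + 574.6048 = 676.903282 kcal

676.9 kcal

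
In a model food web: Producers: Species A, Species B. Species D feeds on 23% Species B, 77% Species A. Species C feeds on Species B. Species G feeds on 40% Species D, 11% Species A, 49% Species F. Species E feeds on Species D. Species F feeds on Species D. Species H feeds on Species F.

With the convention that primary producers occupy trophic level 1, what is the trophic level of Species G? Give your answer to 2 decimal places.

Species C: 1 + 1 = 2
Species D: 1 + (0.23×1 + 0.77×1) = 2
Species E: 1 + 2 = 3
Species F: 1 + 2 = 3
Species G: 1 + (0.4×2 + 0.11×1 + 0.49×3) = 3.38
Species H: 1 + 3 = 4

3.38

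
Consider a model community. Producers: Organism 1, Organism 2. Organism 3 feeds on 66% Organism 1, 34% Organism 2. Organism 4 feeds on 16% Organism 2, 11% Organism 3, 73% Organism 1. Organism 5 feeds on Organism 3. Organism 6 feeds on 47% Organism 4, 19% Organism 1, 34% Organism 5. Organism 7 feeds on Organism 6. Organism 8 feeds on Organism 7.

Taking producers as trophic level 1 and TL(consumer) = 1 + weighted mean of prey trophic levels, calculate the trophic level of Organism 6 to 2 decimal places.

Organism 3: 1 + (0.66×1 + 0.34×1) = 2
Organism 4: 1 + (0.16×1 + 0.11×2 + 0.73×1) = 2.11
Organism 5: 1 + 2 = 3
Organism 6: 1 + (0.47×2.11 + 0.19×1 + 0.34×3) = 3.2017
Organism 7: 1 + 3.2017 = 4.2017
Organism 8: 1 + 4.2017 = 5.2017

3.20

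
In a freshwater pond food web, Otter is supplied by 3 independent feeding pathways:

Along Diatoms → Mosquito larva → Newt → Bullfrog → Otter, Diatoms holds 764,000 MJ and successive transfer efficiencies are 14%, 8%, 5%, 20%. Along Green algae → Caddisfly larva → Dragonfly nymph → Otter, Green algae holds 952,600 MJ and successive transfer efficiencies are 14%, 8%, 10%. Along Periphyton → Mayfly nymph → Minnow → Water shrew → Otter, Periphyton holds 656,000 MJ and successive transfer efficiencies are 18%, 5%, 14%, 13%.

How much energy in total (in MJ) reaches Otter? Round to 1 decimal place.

Via Diatoms: 764000 × 0.14 × 0.08 × 0.05 × 0.2 = 85.568 MJ
Via Green algae: 952600 × 0.14 × 0.08 × 0.1 = 1066.912 MJ
Via Periphyton: 656000 × 0.18 × 0.05 × 0.14 × 0.13 = 107.4528 MJ
Total at Otter: 85.568 + 1066.912 + 107.4528 = 1259.9328 MJ

1259.9 MJ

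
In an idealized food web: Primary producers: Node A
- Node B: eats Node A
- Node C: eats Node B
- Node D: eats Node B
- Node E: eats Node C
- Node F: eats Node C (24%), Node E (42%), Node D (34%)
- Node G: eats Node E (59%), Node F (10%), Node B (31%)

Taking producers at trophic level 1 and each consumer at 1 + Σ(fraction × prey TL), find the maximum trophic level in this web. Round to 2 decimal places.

Node B: 1 + 1 = 2
Node C: 1 + 2 = 3
Node D: 1 + 2 = 3
Node E: 1 + 3 = 4
Node F: 1 + (0.24×3 + 0.42×4 + 0.34×3) = 4.42
Node G: 1 + (0.59×4 + 0.1×4.42 + 0.31×2) = 4.422

4.42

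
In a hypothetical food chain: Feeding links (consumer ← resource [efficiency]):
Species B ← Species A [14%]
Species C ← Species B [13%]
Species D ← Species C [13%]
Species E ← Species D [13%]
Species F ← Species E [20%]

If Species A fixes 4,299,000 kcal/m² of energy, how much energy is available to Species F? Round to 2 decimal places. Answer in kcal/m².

264.46 kcal/m²

Species B: 4299000 × 0.14 = 601860 kcal/m²
Species C: 601860 × 0.13 = 78241.8 kcal/m²
Species D: 78241.8 × 0.13 = 10171.434 kcal/m²
Species E: 10171.434 × 0.13 = 1322.28642 kcal/m²
Species F: 1322.28642 × 0.2 = 264.457284 kcal/m²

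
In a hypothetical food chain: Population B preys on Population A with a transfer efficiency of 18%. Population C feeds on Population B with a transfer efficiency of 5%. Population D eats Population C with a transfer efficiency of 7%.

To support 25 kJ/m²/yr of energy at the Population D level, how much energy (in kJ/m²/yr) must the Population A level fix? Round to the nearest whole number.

39683 kJ/m²/yr

Cumulative transfer efficiency: 0.18 × 0.05 × 0.07 = 0.00063
Population A energy = 25 / 0.00063 = 39683 kJ/m²/yr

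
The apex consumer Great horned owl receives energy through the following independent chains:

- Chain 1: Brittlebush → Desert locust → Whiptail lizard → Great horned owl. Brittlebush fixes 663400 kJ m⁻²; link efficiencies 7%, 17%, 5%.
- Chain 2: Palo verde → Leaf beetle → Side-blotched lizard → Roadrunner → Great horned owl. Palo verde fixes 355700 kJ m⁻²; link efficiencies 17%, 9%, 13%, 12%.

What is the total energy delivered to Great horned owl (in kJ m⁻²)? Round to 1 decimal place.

479.6 kJ m⁻²

Chain 1: 663400 × 0.07 × 0.17 × 0.05 = 394.723 kJ m⁻²
Chain 2: 355700 × 0.17 × 0.09 × 0.13 × 0.12 = 84.898476 kJ m⁻²
Total at Great horned owl: 394.723 + 84.898476 = 479.621476 kJ m⁻²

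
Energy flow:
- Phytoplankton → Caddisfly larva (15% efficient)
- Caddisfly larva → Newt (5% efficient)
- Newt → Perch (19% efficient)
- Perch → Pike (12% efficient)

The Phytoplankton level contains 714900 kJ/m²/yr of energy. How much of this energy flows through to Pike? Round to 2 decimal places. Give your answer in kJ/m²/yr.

122.25 kJ/m²/yr

Caddisfly larva: 714900 × 0.15 = 107235 kJ/m²/yr
Newt: 107235 × 0.05 = 5361.75 kJ/m²/yr
Perch: 5361.75 × 0.19 = 1018.7325 kJ/m²/yr
Pike: 1018.7325 × 0.12 = 122.2479 kJ/m²/yr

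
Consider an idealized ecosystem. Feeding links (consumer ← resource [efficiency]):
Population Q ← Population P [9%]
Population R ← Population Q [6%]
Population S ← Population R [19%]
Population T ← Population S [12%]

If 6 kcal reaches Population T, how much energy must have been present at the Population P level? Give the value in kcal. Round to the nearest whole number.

48733 kcal

Cumulative transfer efficiency: 0.09 × 0.06 × 0.19 × 0.12 = 0.00012312
Population P energy = 6 / 0.00012312 = 48733 kcal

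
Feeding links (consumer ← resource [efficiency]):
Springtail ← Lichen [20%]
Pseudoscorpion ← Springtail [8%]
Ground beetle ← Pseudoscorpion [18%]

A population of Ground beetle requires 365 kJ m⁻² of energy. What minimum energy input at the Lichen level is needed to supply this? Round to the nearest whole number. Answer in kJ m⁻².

Cumulative transfer efficiency: 0.2 × 0.08 × 0.18 = 0.00288
Lichen energy = 365 / 0.00288 = 126736 kJ m⁻²

126736 kJ m⁻²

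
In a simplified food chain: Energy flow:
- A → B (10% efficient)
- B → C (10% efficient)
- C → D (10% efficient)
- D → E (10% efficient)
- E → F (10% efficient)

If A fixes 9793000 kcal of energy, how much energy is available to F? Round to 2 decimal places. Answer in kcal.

97.93 kcal

B: 9793000 × 0.1 = 979300 kcal
C: 979300 × 0.1 = 97930 kcal
D: 97930 × 0.1 = 9793 kcal
E: 9793 × 0.1 = 979.3 kcal
F: 979.3 × 0.1 = 97.93 kcal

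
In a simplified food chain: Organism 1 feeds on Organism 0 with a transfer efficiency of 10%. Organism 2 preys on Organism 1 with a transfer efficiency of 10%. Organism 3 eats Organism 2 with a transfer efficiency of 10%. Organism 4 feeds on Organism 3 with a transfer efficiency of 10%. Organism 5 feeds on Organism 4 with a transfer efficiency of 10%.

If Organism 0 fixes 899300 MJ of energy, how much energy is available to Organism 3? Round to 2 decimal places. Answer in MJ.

899.30 MJ

Organism 1: 899300 × 0.1 = 89930 MJ
Organism 2: 89930 × 0.1 = 8993 MJ
Organism 3: 8993 × 0.1 = 899.3 MJ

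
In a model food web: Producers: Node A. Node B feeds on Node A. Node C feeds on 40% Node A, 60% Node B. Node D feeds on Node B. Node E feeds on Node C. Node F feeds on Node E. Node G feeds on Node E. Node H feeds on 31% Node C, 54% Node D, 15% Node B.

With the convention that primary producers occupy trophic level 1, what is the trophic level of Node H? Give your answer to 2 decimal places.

Node B: 1 + 1 = 2
Node C: 1 + (0.4×1 + 0.6×2) = 2.6
Node D: 1 + 2 = 3
Node E: 1 + 2.6 = 3.6
Node F: 1 + 3.6 = 4.6
Node G: 1 + 3.6 = 4.6
Node H: 1 + (0.31×2.6 + 0.54×3 + 0.15×2) = 3.726

3.73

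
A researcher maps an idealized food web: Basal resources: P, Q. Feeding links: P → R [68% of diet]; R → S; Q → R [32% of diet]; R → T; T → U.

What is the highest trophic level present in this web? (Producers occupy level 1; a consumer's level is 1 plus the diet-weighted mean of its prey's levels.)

R: 1 + (0.32×1 + 0.68×1) = 2
S: 1 + 2 = 3
T: 1 + 2 = 3
U: 1 + 3 = 4

4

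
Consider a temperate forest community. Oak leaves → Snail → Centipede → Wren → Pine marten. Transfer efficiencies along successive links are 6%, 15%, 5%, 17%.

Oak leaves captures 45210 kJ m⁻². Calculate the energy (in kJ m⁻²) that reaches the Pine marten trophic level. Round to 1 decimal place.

Snail: 45210 × 0.06 = 2712.6 kJ m⁻²
Centipede: 2712.6 × 0.15 = 406.89 kJ m⁻²
Wren: 406.89 × 0.05 = 20.3445 kJ m⁻²
Pine marten: 20.3445 × 0.17 = 3.458565 kJ m⁻²

3.5 kJ m⁻²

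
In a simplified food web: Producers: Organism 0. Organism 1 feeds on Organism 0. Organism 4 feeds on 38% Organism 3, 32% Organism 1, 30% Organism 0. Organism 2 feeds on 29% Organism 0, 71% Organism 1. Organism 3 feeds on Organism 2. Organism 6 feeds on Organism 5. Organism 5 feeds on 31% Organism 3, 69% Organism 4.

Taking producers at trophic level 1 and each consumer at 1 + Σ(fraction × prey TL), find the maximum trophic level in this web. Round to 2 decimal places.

5.46

Organism 1: 1 + 1 = 2
Organism 2: 1 + (0.29×1 + 0.71×2) = 2.71
Organism 3: 1 + 2.71 = 3.71
Organism 4: 1 + (0.38×3.71 + 0.32×2 + 0.3×1) = 3.3498
Organism 5: 1 + (0.31×3.71 + 0.69×3.3498) = 4.461462
Organism 6: 1 + 4.461462 = 5.461462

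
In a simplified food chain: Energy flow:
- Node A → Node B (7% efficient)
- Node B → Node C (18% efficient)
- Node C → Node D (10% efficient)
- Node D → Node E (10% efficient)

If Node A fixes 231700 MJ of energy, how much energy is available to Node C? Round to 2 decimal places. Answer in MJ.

2919.42 MJ

Node B: 231700 × 0.07 = 16219 MJ
Node C: 16219 × 0.18 = 2919.42 MJ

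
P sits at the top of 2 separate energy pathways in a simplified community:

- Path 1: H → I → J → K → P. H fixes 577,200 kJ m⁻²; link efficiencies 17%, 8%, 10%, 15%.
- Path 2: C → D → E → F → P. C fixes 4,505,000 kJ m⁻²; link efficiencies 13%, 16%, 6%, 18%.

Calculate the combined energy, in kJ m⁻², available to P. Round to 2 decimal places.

Path 1: 577200 × 0.17 × 0.08 × 0.1 × 0.15 = 117.7488 kJ m⁻²
Path 2: 4505000 × 0.13 × 0.16 × 0.06 × 0.18 = 1012.0032 kJ m⁻²
Total at P: 117.7488 + 1012.0032 = 1129.752 kJ m⁻²

1129.75 kJ m⁻²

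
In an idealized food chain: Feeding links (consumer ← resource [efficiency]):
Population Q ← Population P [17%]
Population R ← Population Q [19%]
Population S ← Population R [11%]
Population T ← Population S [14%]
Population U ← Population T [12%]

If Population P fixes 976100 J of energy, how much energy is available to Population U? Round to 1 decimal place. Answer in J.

58.3 J

Population Q: 976100 × 0.17 = 165937 J
Population R: 165937 × 0.19 = 31528.03 J
Population S: 31528.03 × 0.11 = 3468.0833 J
Population T: 3468.0833 × 0.14 = 485.531662 J
Population U: 485.531662 × 0.12 = 58.26379944 J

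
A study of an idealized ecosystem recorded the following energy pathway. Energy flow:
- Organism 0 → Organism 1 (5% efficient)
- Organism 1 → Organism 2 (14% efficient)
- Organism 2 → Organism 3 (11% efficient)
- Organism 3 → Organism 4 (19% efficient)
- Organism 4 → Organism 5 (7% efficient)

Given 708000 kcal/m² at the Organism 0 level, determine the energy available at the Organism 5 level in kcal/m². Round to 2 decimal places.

7.25 kcal/m²

Organism 1: 708000 × 0.05 = 35400 kcal/m²
Organism 2: 35400 × 0.14 = 4956 kcal/m²
Organism 3: 4956 × 0.11 = 545.16 kcal/m²
Organism 4: 545.16 × 0.19 = 103.5804 kcal/m²
Organism 5: 103.5804 × 0.07 = 7.250628 kcal/m²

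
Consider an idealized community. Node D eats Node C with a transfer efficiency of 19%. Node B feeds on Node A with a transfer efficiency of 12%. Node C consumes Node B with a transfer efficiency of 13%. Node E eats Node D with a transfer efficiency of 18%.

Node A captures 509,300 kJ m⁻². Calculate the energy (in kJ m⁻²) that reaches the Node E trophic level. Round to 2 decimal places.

271.72 kJ m⁻²

Node B: 509300 × 0.12 = 61116 kJ m⁻²
Node C: 61116 × 0.13 = 7945.08 kJ m⁻²
Node D: 7945.08 × 0.19 = 1509.5652 kJ m⁻²
Node E: 1509.5652 × 0.18 = 271.721736 kJ m⁻²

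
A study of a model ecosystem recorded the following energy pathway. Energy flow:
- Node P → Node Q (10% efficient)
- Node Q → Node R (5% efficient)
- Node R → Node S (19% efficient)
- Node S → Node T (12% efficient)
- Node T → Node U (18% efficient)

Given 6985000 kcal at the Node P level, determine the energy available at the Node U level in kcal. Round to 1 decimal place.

Node Q: 6985000 × 0.1 = 698500 kcal
Node R: 698500 × 0.05 = 34925 kcal
Node S: 34925 × 0.19 = 6635.75 kcal
Node T: 6635.75 × 0.12 = 796.29 kcal
Node U: 796.29 × 0.18 = 143.3322 kcal

143.3 kcal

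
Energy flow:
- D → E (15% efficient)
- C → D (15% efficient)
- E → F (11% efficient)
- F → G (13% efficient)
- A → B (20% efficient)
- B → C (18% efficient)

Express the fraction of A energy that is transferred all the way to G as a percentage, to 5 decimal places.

0.00116%

Product of link efficiencies: 0.2 × 0.18 × 0.15 × 0.15 × 0.11 × 0.13 = 0.000011583
As a percentage: 0.000011583 × 100 = 0.00116%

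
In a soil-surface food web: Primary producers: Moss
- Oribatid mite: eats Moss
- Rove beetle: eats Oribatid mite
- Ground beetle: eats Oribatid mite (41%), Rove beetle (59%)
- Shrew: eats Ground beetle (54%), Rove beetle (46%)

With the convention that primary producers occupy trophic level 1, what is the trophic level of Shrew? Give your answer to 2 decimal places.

4.32

Oribatid mite: 1 + 1 = 2
Rove beetle: 1 + 2 = 3
Ground beetle: 1 + (0.41×2 + 0.59×3) = 3.59
Shrew: 1 + (0.54×3.59 + 0.46×3) = 4.3186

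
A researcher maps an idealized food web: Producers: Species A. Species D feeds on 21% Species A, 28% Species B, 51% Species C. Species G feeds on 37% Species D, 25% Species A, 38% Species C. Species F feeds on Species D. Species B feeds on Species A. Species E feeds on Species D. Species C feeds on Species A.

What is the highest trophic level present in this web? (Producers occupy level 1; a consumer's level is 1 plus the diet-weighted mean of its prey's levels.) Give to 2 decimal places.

Species B: 1 + 1 = 2
Species C: 1 + 1 = 2
Species D: 1 + (0.21×1 + 0.28×2 + 0.51×2) = 2.79
Species E: 1 + 2.79 = 3.79
Species F: 1 + 2.79 = 3.79
Species G: 1 + (0.37×2.79 + 0.25×1 + 0.38×2) = 3.0423

3.79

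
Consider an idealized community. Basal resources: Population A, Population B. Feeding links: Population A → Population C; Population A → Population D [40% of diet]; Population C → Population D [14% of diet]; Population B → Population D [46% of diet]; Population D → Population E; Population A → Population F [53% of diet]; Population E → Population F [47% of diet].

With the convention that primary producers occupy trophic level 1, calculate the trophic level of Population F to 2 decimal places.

3.01

Population C: 1 + 1 = 2
Population D: 1 + (0.4×1 + 0.14×2 + 0.46×1) = 2.14
Population E: 1 + 2.14 = 3.14
Population F: 1 + (0.53×1 + 0.47×3.14) = 3.0058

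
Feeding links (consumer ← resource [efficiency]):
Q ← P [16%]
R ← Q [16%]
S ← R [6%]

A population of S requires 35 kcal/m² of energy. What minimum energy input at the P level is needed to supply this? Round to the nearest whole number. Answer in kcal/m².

22786 kcal/m²

Cumulative transfer efficiency: 0.16 × 0.16 × 0.06 = 0.001536
P energy = 35 / 0.001536 = 22786 kcal/m²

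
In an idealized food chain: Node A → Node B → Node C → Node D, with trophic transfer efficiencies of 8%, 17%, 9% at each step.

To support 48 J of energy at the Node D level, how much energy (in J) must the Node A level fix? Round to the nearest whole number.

Cumulative transfer efficiency: 0.08 × 0.17 × 0.09 = 0.001224
Node A energy = 48 / 0.001224 = 39216 J

39216 J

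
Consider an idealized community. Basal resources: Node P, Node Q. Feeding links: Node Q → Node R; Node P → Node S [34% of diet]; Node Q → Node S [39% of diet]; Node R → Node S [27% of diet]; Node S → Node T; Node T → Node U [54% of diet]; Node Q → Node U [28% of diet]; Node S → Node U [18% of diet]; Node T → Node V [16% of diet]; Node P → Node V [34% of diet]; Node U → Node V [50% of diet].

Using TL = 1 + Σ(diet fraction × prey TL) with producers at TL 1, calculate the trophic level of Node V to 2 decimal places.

3.59

Node R: 1 + 1 = 2
Node S: 1 + (0.34×1 + 0.39×1 + 0.27×2) = 2.27
Node T: 1 + 2.27 = 3.27
Node U: 1 + (0.54×3.27 + 0.28×1 + 0.18×2.27) = 3.4544
Node V: 1 + (0.16×3.27 + 0.34×1 + 0.5×3.4544) = 3.5904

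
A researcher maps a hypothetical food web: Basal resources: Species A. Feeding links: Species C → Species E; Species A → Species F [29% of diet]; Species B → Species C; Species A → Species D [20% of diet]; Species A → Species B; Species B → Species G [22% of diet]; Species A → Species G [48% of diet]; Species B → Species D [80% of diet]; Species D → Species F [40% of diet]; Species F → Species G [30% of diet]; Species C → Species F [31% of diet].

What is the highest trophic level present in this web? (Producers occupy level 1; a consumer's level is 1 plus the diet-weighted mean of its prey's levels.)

Species B: 1 + 1 = 2
Species C: 1 + 2 = 3
Species D: 1 + (0.8×2 + 0.2×1) = 2.8
Species E: 1 + 3 = 4
Species F: 1 + (0.31×3 + 0.4×2.8 + 0.29×1) = 3.34
Species G: 1 + (0.48×1 + 0.22×2 + 0.3×3.34) = 2.922

4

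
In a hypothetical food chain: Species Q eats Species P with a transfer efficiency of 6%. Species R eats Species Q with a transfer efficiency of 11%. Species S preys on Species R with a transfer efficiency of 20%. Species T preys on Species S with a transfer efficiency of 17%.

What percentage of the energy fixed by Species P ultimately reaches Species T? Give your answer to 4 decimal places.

Product of link efficiencies: 0.06 × 0.11 × 0.2 × 0.17 = 0.0002244
As a percentage: 0.0002244 × 100 = 0.0224%

0.0224%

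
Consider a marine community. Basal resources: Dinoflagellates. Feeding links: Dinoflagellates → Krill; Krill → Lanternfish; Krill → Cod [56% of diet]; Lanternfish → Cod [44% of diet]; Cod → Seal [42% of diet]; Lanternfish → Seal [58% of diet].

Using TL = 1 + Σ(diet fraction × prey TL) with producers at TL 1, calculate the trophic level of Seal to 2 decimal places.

4.18

Krill: 1 + 1 = 2
Lanternfish: 1 + 2 = 3
Cod: 1 + (0.56×2 + 0.44×3) = 3.44
Seal: 1 + (0.42×3.44 + 0.58×3) = 4.1848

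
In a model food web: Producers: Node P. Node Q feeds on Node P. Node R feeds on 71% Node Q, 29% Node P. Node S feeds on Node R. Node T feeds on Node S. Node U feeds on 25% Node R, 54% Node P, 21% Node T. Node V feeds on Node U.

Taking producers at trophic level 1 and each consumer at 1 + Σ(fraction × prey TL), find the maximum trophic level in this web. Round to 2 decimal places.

Node Q: 1 + 1 = 2
Node R: 1 + (0.71×2 + 0.29×1) = 2.71
Node S: 1 + 2.71 = 3.71
Node T: 1 + 3.71 = 4.71
Node U: 1 + (0.25×2.71 + 0.54×1 + 0.21×4.71) = 3.2066
Node V: 1 + 3.2066 = 4.2066

4.71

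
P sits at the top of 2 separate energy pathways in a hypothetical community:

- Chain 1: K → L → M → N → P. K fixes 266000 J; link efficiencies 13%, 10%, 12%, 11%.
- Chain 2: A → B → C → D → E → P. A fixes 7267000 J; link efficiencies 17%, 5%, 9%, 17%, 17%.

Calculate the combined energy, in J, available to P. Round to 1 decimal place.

206.3 J

Chain 1: 266000 × 0.13 × 0.1 × 0.12 × 0.11 = 45.6456 J
Chain 2: 7267000 × 0.17 × 0.05 × 0.09 × 0.17 × 0.17 = 160.6624695 J
Total at P: 45.6456 + 160.6624695 = 206.3080695 J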